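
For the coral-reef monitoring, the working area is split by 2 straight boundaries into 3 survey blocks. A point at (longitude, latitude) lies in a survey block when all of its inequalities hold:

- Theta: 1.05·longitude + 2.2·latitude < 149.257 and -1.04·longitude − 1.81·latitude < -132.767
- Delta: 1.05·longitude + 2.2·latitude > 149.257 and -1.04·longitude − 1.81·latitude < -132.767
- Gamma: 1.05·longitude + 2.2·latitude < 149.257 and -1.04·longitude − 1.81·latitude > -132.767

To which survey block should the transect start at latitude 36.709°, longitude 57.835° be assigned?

1.05·57.835 + 2.2·36.709 = 141.487, which is < 149.257
-1.04·57.835 − 1.81·36.709 = -126.592, which is > -132.767
This sign pattern matches Gamma.

Gamma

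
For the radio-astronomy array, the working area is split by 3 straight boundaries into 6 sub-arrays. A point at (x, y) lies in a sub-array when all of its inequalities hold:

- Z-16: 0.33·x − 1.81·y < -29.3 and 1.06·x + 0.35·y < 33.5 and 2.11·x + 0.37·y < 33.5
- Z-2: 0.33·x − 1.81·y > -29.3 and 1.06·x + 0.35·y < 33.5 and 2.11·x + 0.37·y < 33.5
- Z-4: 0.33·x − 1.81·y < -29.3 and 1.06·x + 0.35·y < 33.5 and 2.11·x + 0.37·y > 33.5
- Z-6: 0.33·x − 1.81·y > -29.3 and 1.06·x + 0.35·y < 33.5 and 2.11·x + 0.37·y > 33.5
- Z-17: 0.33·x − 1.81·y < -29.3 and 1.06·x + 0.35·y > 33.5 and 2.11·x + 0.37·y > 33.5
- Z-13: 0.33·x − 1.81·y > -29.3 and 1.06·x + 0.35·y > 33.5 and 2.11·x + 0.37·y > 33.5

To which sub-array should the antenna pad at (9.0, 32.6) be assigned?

Z-16

0.33·9.0 − 1.81·32.6 = -56.036, which is < -29.3
1.06·9.0 + 0.35·32.6 = 20.950, which is < 33.5
2.11·9.0 + 0.37·32.6 = 31.052, which is < 33.5
This sign pattern matches Z-16.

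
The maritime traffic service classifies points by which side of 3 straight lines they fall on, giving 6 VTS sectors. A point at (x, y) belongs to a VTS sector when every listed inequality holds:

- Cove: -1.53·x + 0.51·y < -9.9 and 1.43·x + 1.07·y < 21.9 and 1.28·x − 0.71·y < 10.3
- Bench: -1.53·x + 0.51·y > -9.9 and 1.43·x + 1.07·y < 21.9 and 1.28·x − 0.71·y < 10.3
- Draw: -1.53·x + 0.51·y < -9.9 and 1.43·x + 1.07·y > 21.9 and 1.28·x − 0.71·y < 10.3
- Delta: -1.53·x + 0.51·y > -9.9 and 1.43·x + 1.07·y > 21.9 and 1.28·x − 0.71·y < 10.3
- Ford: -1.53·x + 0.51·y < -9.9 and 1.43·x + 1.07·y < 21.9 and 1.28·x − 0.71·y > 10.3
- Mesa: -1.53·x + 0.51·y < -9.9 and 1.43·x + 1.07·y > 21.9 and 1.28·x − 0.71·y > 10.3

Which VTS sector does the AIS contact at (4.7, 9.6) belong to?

Bench

-1.53·4.7 + 0.51·9.6 = -2.295, which is > -9.9
1.43·4.7 + 1.07·9.6 = 16.993, which is < 21.9
1.28·4.7 − 0.71·9.6 = -0.800, which is < 10.3
This sign pattern matches Bench.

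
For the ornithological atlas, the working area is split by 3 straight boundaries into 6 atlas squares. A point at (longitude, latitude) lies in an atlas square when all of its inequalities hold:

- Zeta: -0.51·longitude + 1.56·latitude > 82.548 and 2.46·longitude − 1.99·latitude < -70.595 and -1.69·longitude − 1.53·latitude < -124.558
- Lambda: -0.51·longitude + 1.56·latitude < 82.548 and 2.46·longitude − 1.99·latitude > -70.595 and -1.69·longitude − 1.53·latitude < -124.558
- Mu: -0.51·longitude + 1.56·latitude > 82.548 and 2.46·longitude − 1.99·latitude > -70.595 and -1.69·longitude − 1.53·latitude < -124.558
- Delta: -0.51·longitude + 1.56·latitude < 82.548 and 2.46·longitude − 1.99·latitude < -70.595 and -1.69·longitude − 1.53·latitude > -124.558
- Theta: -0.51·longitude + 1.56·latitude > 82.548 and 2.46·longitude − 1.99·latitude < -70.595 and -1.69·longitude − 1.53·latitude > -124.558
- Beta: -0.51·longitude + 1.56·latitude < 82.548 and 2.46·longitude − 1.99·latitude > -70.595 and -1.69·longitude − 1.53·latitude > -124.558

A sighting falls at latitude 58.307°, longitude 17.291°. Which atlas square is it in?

-0.51·17.291 + 1.56·58.307 = 82.141, which is < 82.548
2.46·17.291 − 1.99·58.307 = -73.495, which is < -70.595
-1.69·17.291 − 1.53·58.307 = -118.431, which is > -124.558
This sign pattern matches Delta.

Delta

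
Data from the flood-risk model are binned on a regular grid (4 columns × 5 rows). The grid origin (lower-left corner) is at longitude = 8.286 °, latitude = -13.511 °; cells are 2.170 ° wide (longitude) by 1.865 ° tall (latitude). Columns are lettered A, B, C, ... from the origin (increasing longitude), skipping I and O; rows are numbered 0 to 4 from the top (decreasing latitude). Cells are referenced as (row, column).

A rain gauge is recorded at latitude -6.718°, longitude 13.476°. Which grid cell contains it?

Column index: ⌊(13.476 − 8.286) / 2.170⌋ = ⌊2.392⌋ = 2 → column C
Row offset from origin: ⌊(-6.718 − -13.511) / 1.865⌋ = ⌊3.642⌋ = 3 → row 1 (counted from top)

(1, C)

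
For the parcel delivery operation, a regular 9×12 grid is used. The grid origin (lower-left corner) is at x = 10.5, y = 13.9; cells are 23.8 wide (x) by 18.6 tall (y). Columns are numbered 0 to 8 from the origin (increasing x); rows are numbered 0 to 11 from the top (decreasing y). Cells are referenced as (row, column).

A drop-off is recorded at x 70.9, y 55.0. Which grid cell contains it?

Column index: ⌊(70.9 − 10.5) / 23.8⌋ = ⌊2.538⌋ = 2
Row offset from origin: ⌊(55.0 − 13.9) / 18.6⌋ = ⌊2.210⌋ = 2 → row 9 (counted from top)

(9, 2)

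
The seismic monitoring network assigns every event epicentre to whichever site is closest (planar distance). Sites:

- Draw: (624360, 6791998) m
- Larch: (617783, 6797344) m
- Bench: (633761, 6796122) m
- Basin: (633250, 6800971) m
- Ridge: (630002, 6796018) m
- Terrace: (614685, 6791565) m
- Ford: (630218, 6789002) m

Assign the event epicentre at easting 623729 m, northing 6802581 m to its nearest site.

Squared distances to each site:
Draw: 112398050.000; Larch: 62781085.000; Bench: 142359705.000; Basin: 93241541.000; Ridge: 82423498.000; Terrace: 203146192.000; Ford: 226496362.000.
Minimum at Larch.

Larch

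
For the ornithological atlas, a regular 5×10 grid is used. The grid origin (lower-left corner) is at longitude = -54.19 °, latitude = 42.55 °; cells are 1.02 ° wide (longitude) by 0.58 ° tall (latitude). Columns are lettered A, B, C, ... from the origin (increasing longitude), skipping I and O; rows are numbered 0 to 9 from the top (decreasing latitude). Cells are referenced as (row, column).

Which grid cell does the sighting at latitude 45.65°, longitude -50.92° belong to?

(4, D)

Column index: ⌊(-50.92 − -54.19) / 1.02⌋ = ⌊3.206⌋ = 3 → column D
Row offset from origin: ⌊(45.65 − 42.55) / 0.58⌋ = ⌊5.345⌋ = 5 → row 4 (counted from top)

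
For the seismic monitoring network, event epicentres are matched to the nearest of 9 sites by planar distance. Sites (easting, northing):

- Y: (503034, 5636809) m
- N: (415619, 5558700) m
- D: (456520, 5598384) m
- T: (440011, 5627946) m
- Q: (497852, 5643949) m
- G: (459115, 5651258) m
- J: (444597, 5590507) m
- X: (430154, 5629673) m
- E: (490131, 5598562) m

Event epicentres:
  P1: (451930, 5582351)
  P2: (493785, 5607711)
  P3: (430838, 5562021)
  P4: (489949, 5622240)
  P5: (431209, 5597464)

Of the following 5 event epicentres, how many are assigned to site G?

P1 → J
P2 → E
P3 → N
P4 → Y
P5 → J
0 of the 5 go to G.

0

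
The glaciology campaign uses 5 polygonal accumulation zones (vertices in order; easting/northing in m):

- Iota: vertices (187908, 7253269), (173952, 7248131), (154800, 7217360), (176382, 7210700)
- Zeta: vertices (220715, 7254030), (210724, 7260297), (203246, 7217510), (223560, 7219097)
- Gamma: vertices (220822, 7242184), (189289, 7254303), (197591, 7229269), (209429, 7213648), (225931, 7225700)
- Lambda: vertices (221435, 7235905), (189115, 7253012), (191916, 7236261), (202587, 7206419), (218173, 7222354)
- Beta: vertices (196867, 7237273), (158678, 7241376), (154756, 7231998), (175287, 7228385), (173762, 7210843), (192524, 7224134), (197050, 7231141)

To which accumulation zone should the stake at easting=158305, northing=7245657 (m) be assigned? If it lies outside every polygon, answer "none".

none

Cast a ray rightward from (158305, 7245657). For each polygon, the edges (by vertex number in listed order) whose endpoints lie on opposite sides of northing = 7245657, where each meets that height, and whether that is right or left of the point:
Iota: 2–3 at easting≈172412.2 (right), 4–1 at easting≈185847.0 (right) → 2 crossings.
Zeta: 2–3 at easting≈208165.3 (right), 4–1 at easting≈221396.9 (right) → 2 crossings.
Gamma: 1–2 at easting≈211785.4 (right), 2–3 at easting≈192156.3 (right) → 2 crossings.
Lambda: 1–2 at easting≈203010.7 (right), 2–3 at easting≈190344.9 (right) → 2 crossings.
Beta: no edge straddles that height → 0 crossings.
All counts are even, so the point lies outside every listed polygon.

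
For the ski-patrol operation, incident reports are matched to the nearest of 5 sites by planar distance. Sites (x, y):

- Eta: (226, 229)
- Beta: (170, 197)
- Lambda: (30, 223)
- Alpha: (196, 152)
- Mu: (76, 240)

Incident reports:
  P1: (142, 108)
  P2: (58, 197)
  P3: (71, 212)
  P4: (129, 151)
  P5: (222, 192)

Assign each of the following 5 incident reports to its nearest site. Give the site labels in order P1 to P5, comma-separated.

P1 → Alpha (d²=4852.00)
P2 → Lambda (d²=1460.00)
P3 → Mu (d²=809.00)
P4 → Beta (d²=3797.00)
P5 → Eta (d²=1385.00)

Alpha, Lambda, Mu, Beta, Eta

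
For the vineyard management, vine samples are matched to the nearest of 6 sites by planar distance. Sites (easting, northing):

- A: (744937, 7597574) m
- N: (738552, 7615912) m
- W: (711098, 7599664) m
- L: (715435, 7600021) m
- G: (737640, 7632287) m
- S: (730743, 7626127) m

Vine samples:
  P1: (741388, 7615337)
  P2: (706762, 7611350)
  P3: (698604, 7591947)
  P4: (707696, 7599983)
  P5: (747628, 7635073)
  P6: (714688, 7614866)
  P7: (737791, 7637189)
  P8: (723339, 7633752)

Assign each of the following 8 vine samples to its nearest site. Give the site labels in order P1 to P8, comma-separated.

N, W, W, W, G, L, G, S

P1 → N (d²=8373521.00)
P2 → W (d²=155363492.00)
P3 → W (d²=215652125.00)
P4 → W (d²=11675365.00)
P5 → G (d²=107521940.00)
P6 → L (d²=220932034.00)
P7 → G (d²=24052405.00)
P8 → S (d²=112959841.00)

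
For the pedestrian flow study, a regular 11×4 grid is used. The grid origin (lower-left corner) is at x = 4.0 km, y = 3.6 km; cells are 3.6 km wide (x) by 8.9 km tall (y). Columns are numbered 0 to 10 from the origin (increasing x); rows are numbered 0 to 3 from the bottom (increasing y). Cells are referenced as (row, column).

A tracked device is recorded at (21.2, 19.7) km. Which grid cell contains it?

(1, 4)

Column index: ⌊(21.2 − 4.0) / 3.6⌋ = ⌊4.778⌋ = 4
Row offset from origin: ⌊(19.7 − 3.6) / 8.9⌋ = ⌊1.809⌋ = 1 → row 1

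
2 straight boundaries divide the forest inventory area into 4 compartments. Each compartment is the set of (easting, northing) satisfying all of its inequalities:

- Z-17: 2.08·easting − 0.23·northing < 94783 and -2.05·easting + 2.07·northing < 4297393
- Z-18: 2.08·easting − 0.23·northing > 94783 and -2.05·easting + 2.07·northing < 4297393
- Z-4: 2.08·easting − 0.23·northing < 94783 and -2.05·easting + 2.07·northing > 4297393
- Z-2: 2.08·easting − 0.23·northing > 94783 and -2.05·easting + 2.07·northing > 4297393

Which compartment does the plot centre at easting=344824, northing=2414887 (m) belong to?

2.08·344824 − 0.23·2414887 = 161809.910, which is > 94783
-2.05·344824 + 2.07·2414887 = 4291926.890, which is < 4297393
This sign pattern matches Z-18.

Z-18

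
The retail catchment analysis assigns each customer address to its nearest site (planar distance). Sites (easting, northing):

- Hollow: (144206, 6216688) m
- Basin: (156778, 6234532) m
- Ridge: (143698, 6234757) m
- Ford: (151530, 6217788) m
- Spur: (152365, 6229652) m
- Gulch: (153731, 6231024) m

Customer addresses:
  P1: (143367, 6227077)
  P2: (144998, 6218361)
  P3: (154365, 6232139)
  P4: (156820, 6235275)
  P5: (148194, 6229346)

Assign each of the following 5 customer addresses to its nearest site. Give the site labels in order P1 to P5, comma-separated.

P1 → Ridge (d²=59091961.00)
P2 → Hollow (d²=3426193.00)
P3 → Gulch (d²=1645181.00)
P4 → Basin (d²=553813.00)
P5 → Spur (d²=17490877.00)

Ridge, Hollow, Gulch, Basin, Spur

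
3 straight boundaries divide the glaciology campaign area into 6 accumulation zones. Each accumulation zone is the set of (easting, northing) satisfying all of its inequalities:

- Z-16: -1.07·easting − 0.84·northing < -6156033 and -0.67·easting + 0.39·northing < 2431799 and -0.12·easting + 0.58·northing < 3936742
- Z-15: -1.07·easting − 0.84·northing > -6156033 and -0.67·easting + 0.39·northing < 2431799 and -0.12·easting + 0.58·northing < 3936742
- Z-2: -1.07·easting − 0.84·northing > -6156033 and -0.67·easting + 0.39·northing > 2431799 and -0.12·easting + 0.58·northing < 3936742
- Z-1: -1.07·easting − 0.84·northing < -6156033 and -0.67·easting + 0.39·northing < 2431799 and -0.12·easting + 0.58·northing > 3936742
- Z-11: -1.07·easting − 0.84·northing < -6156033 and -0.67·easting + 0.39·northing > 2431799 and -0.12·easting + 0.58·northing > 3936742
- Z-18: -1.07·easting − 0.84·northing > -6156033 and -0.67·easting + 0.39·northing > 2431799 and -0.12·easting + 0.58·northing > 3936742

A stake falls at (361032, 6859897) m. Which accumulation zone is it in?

Z-2

-1.07·361032 − 0.84·6859897 = -6148617.720, which is > -6156033
-0.67·361032 + 0.39·6859897 = 2433468.390, which is > 2431799
-0.12·361032 + 0.58·6859897 = 3935416.420, which is < 3936742
This sign pattern matches Z-2.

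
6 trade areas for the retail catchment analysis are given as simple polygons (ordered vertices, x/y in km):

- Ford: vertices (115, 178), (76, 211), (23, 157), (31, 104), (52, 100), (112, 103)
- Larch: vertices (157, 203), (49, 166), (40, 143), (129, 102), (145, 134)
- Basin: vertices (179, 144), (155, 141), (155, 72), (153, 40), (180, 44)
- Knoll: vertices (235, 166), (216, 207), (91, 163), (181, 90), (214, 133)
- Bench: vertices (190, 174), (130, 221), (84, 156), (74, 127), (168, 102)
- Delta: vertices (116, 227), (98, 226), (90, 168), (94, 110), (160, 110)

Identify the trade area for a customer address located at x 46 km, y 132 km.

Cast a ray rightward from (46, 132). For each polygon, the edges (by vertex number in listed order) whose endpoints lie on opposite sides of y = 132, where each meets that height, and whether that is right or left of the point:
Ford: 3–4 at x≈26.8 (left), 6–1 at x≈113.2 (right) → 1 crossing.
Larch: 3–4 at x≈63.9 (right), 4–5 at x≈144.0 (right) → 2 crossings.
Basin: 2–3 at x≈155.0 (right), 5–1 at x≈179.1 (right) → 2 crossings.
Knoll: 3–4 at x≈129.2 (right), 4–5 at x≈213.2 (right) → 2 crossings.
Bench: 3–4 at x≈75.7 (right), 5–1 at x≈177.2 (right) → 2 crossings.
Delta: 3–4 at x≈92.5 (right), 5–1 at x≈151.7 (right) → 2 crossings.
Only Ford has an odd count, so the point is inside Ford.

Ford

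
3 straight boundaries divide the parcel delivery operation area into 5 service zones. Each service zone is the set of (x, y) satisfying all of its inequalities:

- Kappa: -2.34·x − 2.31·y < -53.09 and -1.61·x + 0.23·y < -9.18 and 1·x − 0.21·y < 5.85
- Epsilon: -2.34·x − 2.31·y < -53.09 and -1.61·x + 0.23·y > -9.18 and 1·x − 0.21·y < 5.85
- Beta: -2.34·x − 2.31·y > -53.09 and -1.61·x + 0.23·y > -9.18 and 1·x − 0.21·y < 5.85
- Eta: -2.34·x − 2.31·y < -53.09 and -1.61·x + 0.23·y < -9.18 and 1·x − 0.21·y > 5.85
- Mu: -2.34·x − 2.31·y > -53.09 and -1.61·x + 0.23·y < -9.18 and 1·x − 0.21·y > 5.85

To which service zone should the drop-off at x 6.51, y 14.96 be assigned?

Beta

-2.34·6.51 − 2.31·14.96 = -49.791, which is > -53.09
-1.61·6.51 + 0.23·14.96 = -7.040, which is > -9.18
1·6.51 − 0.21·14.96 = 3.368, which is < 5.85
This sign pattern matches Beta.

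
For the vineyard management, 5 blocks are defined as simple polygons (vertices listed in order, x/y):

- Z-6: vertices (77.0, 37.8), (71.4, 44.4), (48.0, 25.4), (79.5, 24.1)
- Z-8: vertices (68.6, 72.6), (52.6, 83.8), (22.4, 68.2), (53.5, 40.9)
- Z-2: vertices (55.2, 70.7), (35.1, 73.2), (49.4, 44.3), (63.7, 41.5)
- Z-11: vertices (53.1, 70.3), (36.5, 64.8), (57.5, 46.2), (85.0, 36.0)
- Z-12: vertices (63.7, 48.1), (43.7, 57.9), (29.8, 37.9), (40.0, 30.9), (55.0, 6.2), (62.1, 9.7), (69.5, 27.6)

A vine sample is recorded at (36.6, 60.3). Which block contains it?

Z-8

Cast a ray rightward from (36.6, 60.3). For each polygon, the edges (by vertex number in listed order) whose endpoints lie on opposite sides of y = 60.3, where each meets that height, and whether that is right or left of the point:
Z-6: no edge straddles that height → 0 crossings.
Z-8: 3–4 at x≈31.40 (left), 4–1 at x≈62.74 (right) → 1 crossing.
Z-2: 2–3 at x≈41.48 (right), 4–1 at x≈58.23 (right) → 2 crossings.
Z-11: 2–3 at x≈41.58 (right), 4–1 at x≈62.40 (right) → 2 crossings.
Z-12: no edge straddles that height → 0 crossings.
Only Z-8 has an odd count, so the point is inside Z-8.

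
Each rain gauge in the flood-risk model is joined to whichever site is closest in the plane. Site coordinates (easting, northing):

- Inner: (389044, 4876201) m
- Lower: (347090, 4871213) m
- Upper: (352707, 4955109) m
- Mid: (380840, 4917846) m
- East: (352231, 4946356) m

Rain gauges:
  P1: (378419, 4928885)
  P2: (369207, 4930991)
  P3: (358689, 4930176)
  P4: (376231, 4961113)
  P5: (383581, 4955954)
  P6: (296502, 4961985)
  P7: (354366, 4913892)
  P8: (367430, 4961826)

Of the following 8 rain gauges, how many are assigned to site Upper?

P1 → Mid
P2 → Mid
P3 → East
P4 → Upper
P5 → Upper
P6 → Upper
P7 → Mid
P8 → Upper
4 of the 8 go to Upper.

4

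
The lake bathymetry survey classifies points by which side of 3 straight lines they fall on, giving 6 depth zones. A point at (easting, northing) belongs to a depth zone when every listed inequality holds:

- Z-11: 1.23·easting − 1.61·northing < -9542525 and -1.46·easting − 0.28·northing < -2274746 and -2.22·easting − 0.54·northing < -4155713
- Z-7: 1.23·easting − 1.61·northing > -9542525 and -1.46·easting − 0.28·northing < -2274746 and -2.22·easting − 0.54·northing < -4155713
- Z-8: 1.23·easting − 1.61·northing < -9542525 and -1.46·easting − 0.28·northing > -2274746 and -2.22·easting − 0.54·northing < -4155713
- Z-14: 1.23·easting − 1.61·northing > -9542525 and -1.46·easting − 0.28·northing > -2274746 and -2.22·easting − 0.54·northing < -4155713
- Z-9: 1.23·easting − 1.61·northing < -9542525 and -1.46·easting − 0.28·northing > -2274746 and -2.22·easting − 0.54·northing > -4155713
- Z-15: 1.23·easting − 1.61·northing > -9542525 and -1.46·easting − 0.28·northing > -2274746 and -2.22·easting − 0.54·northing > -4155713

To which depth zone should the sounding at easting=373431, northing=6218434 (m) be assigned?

1.23·373431 − 1.61·6218434 = -9552358.610, which is < -9542525
-1.46·373431 − 0.28·6218434 = -2286370.780, which is < -2274746
-2.22·373431 − 0.54·6218434 = -4186971.180, which is < -4155713
This sign pattern matches Z-11.

Z-11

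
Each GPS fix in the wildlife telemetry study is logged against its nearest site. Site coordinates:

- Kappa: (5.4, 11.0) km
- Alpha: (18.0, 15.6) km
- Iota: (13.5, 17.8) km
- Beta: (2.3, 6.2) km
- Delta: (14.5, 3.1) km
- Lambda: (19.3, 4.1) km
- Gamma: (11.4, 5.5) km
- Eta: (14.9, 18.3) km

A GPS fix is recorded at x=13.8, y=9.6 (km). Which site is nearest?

Squared distances to each site:
Kappa: 72.520; Alpha: 53.640; Iota: 67.330; Beta: 143.810; Delta: 42.740; Lambda: 60.500; Gamma: 22.570; Eta: 76.900.
Minimum at Gamma.

Gamma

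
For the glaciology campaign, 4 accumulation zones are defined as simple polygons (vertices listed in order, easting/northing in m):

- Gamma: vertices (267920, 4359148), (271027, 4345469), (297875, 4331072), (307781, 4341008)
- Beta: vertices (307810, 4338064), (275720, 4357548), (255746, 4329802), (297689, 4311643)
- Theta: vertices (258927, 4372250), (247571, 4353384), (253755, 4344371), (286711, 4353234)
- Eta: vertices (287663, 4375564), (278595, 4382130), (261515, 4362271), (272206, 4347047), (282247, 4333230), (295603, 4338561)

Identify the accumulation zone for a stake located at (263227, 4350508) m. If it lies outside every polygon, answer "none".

Cast a ray rightward from (263227, 4350508). For each polygon, the edges (by vertex number in listed order) whose endpoints lie on opposite sides of northing = 4350508, where each meets that height, and whether that is right or left of the point:
Gamma: 1–2 at easting≈269882.5 (right), 4–1 at easting≈286905.6 (right) → 2 crossings.
Beta: 1–2 at easting≈287314.8 (right), 2–3 at easting≈270652.0 (right) → 2 crossings.
Theta: 2–3 at easting≈249544.3 (left), 3–4 at easting≈276574.7 (right) → 1 crossing.
Eta: 3–4 at easting≈269775.5 (right), 6–1 at easting≈293039.4 (right) → 2 crossings.
Only Theta has an odd count, so the point is inside Theta.

Theta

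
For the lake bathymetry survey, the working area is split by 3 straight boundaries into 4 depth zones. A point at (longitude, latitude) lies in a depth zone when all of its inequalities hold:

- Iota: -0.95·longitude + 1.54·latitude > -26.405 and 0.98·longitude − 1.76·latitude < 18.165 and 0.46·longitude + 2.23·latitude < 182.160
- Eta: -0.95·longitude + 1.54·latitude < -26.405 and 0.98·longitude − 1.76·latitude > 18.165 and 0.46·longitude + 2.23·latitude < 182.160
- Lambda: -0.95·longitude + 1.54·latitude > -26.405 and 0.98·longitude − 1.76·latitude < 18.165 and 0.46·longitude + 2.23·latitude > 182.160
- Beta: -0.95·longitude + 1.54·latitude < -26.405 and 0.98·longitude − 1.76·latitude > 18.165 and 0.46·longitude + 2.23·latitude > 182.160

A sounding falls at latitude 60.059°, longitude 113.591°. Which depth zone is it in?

-0.95·113.591 + 1.54·60.059 = -15.421, which is > -26.405
0.98·113.591 − 1.76·60.059 = 5.615, which is < 18.165
0.46·113.591 + 2.23·60.059 = 186.183, which is > 182.160
This sign pattern matches Lambda.

Lambda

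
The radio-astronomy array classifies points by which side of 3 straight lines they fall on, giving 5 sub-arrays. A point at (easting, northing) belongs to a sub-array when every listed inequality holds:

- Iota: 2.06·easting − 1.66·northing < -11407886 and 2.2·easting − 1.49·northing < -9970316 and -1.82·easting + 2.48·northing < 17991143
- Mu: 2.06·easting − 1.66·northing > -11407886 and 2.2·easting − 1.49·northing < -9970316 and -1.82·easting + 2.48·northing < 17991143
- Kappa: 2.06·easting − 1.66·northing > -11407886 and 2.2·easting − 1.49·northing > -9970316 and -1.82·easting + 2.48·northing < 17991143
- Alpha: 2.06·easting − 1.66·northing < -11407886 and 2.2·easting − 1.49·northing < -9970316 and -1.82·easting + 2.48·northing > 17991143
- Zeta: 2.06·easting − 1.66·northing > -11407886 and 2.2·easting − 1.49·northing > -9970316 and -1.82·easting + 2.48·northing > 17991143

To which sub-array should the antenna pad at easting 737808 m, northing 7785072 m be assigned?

2.06·737808 − 1.66·7785072 = -11403335.040, which is > -11407886
2.2·737808 − 1.49·7785072 = -9976579.680, which is < -9970316
-1.82·737808 + 2.48·7785072 = 17964168.000, which is < 17991143
This sign pattern matches Mu.

Mu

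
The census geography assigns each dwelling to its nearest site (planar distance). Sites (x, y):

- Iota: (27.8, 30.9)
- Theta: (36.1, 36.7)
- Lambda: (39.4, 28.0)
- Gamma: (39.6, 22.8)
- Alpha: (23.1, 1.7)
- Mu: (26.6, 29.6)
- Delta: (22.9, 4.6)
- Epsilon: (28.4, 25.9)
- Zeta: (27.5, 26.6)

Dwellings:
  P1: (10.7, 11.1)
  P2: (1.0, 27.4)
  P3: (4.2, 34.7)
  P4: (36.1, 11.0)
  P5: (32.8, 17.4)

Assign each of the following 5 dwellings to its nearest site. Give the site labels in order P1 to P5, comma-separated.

Delta, Mu, Mu, Gamma, Gamma

P1 → Delta (d²=191.09)
P2 → Mu (d²=660.20)
P3 → Mu (d²=527.77)
P4 → Gamma (d²=151.49)
P5 → Gamma (d²=75.40)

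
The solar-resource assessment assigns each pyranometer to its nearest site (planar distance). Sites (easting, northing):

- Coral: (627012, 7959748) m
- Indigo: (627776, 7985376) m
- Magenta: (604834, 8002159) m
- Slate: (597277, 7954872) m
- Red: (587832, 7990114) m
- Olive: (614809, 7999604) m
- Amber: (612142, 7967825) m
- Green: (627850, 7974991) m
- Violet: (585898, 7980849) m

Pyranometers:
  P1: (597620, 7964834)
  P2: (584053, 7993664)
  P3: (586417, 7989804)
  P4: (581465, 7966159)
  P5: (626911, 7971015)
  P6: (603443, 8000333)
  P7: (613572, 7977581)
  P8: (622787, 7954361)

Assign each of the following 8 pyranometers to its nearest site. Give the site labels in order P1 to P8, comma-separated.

Slate, Red, Red, Violet, Green, Magenta, Amber, Coral

P1 → Slate (d²=99359093.00)
P2 → Red (d²=26883341.00)
P3 → Red (d²=2098325.00)
P4 → Violet (d²=235447589.00)
P5 → Green (d²=16690297.00)
P6 → Magenta (d²=5269157.00)
P7 → Amber (d²=97224436.00)
P8 → Coral (d²=46870394.00)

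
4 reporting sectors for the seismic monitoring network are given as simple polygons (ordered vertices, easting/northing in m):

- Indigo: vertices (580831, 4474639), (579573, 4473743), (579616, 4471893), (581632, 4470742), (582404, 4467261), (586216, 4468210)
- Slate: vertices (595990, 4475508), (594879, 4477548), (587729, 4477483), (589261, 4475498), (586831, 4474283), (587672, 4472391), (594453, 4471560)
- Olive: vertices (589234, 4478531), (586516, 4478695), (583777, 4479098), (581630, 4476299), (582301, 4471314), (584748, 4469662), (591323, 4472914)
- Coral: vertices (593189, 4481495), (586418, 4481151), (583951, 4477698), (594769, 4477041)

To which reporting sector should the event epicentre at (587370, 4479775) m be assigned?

Cast a ray rightward from (587370, 4479775). For each polygon, the edges (by vertex number in listed order) whose endpoints lie on opposite sides of northing = 4479775, where each meets that height, and whether that is right or left of the point:
Indigo: no edge straddles that height → 0 crossings.
Slate: no edge straddles that height → 0 crossings.
Olive: no edge straddles that height → 0 crossings.
Coral: 2–3 at easting≈585434.9 (left), 4–1 at easting≈593799.1 (right) → 1 crossing.
Only Coral has an odd count, so the point is inside Coral.

Coral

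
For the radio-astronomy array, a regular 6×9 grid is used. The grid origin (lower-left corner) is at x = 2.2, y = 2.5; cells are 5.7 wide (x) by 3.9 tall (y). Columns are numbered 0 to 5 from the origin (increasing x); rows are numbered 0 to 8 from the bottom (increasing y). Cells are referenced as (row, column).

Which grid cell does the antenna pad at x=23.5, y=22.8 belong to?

(5, 3)

Column index: ⌊(23.5 − 2.2) / 5.7⌋ = ⌊3.737⌋ = 3
Row offset from origin: ⌊(22.8 − 2.5) / 3.9⌋ = ⌊5.205⌋ = 5 → row 5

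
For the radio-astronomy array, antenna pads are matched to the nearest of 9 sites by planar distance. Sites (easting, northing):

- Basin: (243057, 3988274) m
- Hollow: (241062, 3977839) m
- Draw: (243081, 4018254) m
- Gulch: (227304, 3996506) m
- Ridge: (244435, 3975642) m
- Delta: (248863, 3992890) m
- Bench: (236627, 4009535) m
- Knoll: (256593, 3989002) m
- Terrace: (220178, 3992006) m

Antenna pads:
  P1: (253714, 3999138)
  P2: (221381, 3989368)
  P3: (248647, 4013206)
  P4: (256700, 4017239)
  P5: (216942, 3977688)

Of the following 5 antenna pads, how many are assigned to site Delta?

1

P1 → Delta
P2 → Terrace
P3 → Draw
P4 → Draw
P5 → Terrace
1 of the 5 goes to Delta.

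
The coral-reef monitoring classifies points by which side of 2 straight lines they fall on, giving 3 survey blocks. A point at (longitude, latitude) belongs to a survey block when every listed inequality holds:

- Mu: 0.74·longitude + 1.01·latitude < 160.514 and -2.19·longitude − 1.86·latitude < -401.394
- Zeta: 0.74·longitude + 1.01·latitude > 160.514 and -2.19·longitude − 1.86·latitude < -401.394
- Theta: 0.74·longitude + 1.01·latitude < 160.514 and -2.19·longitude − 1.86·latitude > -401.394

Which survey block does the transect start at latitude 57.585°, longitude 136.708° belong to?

Mu

0.74·136.708 + 1.01·57.585 = 159.325, which is < 160.514
-2.19·136.708 − 1.86·57.585 = -406.499, which is < -401.394
This sign pattern matches Mu.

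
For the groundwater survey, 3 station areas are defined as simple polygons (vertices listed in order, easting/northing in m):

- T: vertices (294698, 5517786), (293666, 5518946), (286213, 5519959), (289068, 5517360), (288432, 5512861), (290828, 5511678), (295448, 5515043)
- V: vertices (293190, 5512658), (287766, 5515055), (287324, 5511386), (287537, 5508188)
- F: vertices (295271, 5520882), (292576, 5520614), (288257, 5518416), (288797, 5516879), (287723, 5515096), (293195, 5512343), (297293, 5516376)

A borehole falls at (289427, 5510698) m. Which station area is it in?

V

Cast a ray rightward from (289427, 5510698). For each polygon, the edges (by vertex number in listed order) whose endpoints lie on opposite sides of northing = 5510698, where each meets that height, and whether that is right or left of the point:
T: no edge straddles that height → 0 crossings.
V: 3–4 at easting≈287369.8 (left), 4–1 at easting≈290711.3 (right) → 1 crossing.
F: no edge straddles that height → 0 crossings.
Only V has an odd count, so the point is inside V.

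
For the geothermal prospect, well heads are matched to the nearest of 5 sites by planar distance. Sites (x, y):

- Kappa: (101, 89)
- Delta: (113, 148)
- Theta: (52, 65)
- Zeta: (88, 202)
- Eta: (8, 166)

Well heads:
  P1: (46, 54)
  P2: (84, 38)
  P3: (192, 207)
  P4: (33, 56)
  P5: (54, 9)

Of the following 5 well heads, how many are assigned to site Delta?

P1 → Theta
P2 → Theta
P3 → Delta
P4 → Theta
P5 → Theta
1 of the 5 goes to Delta.

1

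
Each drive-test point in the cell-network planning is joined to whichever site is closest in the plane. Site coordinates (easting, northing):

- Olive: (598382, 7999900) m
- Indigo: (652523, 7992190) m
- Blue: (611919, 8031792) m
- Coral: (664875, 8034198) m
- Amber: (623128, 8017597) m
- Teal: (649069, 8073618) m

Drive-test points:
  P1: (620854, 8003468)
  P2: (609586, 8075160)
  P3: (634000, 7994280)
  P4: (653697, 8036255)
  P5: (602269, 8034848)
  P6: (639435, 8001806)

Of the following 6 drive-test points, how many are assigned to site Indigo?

2

P1 → Amber
P2 → Teal
P3 → Indigo
P4 → Coral
P5 → Blue
P6 → Indigo
2 of the 6 go to Indigo.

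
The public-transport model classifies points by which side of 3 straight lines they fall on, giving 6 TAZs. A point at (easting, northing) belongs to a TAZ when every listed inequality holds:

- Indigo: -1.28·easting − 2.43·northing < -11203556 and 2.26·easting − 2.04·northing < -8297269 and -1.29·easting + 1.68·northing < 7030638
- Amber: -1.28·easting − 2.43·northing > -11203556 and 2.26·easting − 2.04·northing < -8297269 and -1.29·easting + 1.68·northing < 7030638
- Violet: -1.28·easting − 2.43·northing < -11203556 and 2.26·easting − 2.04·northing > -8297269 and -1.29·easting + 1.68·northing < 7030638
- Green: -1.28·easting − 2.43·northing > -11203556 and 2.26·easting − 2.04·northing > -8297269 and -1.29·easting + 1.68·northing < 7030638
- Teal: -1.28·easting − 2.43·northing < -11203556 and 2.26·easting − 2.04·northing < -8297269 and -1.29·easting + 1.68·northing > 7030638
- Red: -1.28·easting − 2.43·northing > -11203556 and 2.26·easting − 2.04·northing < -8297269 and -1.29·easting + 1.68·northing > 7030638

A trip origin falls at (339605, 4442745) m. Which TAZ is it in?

Violet

-1.28·339605 − 2.43·4442745 = -11230564.750, which is < -11203556
2.26·339605 − 2.04·4442745 = -8295692.500, which is > -8297269
-1.29·339605 + 1.68·4442745 = 7025721.150, which is < 7030638
This sign pattern matches Violet.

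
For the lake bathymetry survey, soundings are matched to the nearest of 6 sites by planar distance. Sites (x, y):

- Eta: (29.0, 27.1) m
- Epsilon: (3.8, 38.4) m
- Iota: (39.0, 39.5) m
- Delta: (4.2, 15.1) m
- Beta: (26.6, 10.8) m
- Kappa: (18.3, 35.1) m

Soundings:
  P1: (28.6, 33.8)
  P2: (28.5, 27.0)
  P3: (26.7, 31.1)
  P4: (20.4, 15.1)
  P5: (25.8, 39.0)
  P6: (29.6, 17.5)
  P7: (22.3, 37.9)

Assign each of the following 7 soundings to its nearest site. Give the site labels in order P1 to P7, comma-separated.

P1 → Eta (d²=45.05)
P2 → Eta (d²=0.26)
P3 → Eta (d²=21.29)
P4 → Beta (d²=56.93)
P5 → Kappa (d²=71.46)
P6 → Beta (d²=53.89)
P7 → Kappa (d²=23.84)

Eta, Eta, Eta, Beta, Kappa, Beta, Kappa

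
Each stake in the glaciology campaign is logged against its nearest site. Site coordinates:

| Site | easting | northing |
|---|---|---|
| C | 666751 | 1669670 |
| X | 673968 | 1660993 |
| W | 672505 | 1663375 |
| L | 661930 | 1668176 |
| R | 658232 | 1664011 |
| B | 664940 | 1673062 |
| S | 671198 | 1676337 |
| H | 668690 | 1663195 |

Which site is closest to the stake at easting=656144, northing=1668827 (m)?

Squared distances to each site:
C: 113219098.000; X: 379066532.000; W: 297406625.000; L: 33901597.000; R: 27553600.000; B: 95304841.000; S: 283023016.000; H: 189121540.000.
Minimum at R.

R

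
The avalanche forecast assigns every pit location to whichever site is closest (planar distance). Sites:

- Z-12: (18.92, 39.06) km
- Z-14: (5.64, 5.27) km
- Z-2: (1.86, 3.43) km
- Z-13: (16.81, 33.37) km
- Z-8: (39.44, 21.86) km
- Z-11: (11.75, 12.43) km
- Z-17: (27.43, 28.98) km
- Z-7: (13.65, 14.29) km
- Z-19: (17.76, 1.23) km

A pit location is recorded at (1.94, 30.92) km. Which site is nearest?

Squared distances to each site:
Z-12: 354.580; Z-14: 671.613; Z-2: 755.707; Z-13: 227.119; Z-8: 1488.334; Z-11: 438.116; Z-17: 653.504; Z-7: 413.681; Z-19: 1131.769.
Minimum at Z-13.

Z-13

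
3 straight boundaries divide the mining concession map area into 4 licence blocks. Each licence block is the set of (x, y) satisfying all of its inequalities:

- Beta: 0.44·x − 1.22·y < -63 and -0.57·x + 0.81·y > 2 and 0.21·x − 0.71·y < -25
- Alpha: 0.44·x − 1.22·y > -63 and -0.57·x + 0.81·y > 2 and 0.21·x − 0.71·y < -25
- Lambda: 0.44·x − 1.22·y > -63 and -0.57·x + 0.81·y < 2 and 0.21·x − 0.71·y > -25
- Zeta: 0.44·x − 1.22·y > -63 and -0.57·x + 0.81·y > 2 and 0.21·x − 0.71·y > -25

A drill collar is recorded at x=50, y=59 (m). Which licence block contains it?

Alpha

0.44·50 − 1.22·59 = -49.980, which is > -63
-0.57·50 + 0.81·59 = 19.290, which is > 2
0.21·50 − 0.71·59 = -31.390, which is < -25
This sign pattern matches Alpha.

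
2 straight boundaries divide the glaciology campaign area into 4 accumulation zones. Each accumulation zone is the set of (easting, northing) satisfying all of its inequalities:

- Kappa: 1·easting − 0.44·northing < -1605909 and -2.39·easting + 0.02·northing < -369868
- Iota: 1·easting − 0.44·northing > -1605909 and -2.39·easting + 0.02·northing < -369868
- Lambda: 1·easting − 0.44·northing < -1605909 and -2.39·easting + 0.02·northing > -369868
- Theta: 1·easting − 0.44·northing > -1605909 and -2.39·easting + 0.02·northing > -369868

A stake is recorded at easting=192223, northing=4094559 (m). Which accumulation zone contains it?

1·192223 − 0.44·4094559 = -1609382.960, which is < -1605909
-2.39·192223 + 0.02·4094559 = -377521.790, which is < -369868
This sign pattern matches Kappa.

Kappa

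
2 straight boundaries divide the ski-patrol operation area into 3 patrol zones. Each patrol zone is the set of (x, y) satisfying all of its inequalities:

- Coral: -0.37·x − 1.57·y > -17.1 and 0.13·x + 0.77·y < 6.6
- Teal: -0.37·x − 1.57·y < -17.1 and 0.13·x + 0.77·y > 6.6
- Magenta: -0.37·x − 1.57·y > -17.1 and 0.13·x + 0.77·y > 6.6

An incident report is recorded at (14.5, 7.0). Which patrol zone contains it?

-0.37·14.5 − 1.57·7.0 = -16.355, which is > -17.1
0.13·14.5 + 0.77·7.0 = 7.275, which is > 6.6
This sign pattern matches Magenta.

Magenta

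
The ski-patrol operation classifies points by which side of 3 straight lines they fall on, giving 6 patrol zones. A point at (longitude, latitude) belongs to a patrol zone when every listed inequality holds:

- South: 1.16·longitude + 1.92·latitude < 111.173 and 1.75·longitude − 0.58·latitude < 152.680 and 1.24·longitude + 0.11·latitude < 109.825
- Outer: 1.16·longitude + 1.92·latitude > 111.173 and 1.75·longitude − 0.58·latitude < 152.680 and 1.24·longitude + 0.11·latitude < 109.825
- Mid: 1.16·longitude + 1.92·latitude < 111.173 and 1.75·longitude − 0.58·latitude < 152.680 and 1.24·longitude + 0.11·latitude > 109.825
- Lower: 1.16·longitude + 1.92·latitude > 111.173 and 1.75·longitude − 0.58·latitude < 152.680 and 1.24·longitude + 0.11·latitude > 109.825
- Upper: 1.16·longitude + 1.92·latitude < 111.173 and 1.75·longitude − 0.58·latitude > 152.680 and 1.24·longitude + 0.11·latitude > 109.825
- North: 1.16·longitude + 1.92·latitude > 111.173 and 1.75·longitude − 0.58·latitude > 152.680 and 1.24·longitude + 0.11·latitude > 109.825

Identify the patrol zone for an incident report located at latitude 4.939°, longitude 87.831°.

1.16·87.831 + 1.92·4.939 = 111.367, which is > 111.173
1.75·87.831 − 0.58·4.939 = 150.840, which is < 152.680
1.24·87.831 + 0.11·4.939 = 109.454, which is < 109.825
This sign pattern matches Outer.

Outer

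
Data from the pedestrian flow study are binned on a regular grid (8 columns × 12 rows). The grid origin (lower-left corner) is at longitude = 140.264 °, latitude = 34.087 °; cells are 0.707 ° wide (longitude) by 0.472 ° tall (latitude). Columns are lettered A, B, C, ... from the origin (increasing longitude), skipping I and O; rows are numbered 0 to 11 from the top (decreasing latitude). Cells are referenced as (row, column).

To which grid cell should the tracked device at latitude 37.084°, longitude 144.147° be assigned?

(5, F)

Column index: ⌊(144.147 − 140.264) / 0.707⌋ = ⌊5.492⌋ = 5 → column F
Row offset from origin: ⌊(37.084 − 34.087) / 0.472⌋ = ⌊6.350⌋ = 6 → row 5 (counted from top)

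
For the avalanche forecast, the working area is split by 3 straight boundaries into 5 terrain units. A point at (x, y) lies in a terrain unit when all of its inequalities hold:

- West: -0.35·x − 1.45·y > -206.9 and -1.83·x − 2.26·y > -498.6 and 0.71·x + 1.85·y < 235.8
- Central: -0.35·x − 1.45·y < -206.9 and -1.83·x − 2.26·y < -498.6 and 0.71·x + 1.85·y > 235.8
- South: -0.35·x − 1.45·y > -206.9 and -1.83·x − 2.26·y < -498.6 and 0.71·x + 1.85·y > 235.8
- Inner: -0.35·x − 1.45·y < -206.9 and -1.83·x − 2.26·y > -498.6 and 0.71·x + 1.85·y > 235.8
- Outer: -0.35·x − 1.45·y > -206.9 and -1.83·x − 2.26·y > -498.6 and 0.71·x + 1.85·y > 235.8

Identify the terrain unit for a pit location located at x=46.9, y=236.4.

-0.35·46.9 − 1.45·236.4 = -359.195, which is < -206.9
-1.83·46.9 − 2.26·236.4 = -620.091, which is < -498.6
0.71·46.9 + 1.85·236.4 = 470.639, which is > 235.8
This sign pattern matches Central.

Central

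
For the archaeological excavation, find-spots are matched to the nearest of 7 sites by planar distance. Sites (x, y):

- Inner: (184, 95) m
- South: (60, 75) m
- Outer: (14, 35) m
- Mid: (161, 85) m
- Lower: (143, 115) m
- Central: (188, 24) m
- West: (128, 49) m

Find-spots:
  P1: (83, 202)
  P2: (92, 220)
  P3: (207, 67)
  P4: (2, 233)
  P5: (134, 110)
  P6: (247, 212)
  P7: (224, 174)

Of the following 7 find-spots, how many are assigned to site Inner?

3

P1 → Lower
P2 → Lower
P3 → Inner
P4 → South
P5 → Lower
P6 → Inner
P7 → Inner
3 of the 7 go to Inner.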